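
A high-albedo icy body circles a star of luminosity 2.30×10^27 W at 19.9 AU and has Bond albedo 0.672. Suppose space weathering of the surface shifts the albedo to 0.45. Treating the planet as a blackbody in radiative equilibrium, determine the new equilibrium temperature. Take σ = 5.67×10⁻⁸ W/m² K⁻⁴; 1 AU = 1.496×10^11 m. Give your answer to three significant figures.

84.1 K

Orbital distance: d = 19.9 AU = 2.977×10^12 m.
S = L/(4πd²) = 20.65 W/m².
T₂ = [S(1−α₂)/(4σ)]^(1/4) = [20.65·0.55/(4σ)]^(1/4) = 84.12 K.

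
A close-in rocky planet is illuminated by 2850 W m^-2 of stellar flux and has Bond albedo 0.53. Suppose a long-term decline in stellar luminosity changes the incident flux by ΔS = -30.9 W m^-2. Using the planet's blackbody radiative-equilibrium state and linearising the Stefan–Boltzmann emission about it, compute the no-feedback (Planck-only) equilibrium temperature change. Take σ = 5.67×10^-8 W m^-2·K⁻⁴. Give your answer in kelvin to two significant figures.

Reference equilibrium: T_e = [S(1−α)/(4σ)]^(1/4) = 277.2 K.
TOA radiative forcing: ΔF = (1−α)ΔS/4 = 0.47·(-30.9)/4 = -3.631 W m^-2.
Linearising σT⁴ gives d(σT⁴)/dT = 4σT_e³ = 4.832 W m^-2 per K.
Hence the no-feedback warming is ΔF/(4σT_e³) = -0.751 K.

-0.75 K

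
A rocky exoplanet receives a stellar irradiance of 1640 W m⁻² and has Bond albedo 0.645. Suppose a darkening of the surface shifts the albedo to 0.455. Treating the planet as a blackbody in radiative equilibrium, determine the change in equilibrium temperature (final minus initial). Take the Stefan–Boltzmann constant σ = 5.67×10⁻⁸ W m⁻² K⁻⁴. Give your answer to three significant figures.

25.5 K

Initial: T₁ = [S(1−0.645)/(4σ)]^(1/4) = 225.1 K.
After:  T₂ = [1640·0.545/(4σ)]^(1/4) = 250.6 K.
ΔT = T₂ − T₁ = 25.46 K.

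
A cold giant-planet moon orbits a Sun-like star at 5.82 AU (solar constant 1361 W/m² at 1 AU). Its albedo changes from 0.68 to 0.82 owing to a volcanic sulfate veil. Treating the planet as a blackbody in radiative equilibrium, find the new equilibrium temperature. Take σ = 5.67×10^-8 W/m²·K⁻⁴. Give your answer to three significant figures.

Irradiance scales as 1/d², so S = 1361 W/m² × (1/5.82)² = 40.18 W/m².
T₂ = [S(1−α₂)/(4σ)]^(1/4) = [40.18·0.18/(4σ)]^(1/4) = 75.15 K.

75.1 K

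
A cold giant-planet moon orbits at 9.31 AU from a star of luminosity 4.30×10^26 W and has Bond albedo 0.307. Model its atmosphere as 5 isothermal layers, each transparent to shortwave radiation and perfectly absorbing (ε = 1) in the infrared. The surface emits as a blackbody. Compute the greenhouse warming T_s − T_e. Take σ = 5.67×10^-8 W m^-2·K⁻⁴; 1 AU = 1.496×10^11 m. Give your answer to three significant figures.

Orbital distance: d = 9.31 AU = 1.393×10^12 m.
Spreading L over a sphere of radius d: S = 4.30×10^26/(4π·1.39×10^12²) = 17.64 W m^-2.
OLR = S(1−α)/4 = 3.056 W m^-2; the top layer radiates at T_e = 85.68 K.
T_s = (N+1)^(1/4)·T_e = 134.1 K.
Warming: T_s − T_e = 48.42 K.

48.4 K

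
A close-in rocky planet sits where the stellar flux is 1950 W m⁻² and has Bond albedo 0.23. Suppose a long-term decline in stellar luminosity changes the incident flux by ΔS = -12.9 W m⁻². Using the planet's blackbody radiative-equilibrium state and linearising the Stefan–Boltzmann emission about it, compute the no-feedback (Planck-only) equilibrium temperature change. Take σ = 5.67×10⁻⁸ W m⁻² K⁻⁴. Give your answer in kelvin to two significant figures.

-0.47 K

The baseline emission temperature is T_e = 285.2 K.
TOA radiative forcing: ΔF = (1−α)ΔS/4 = 0.77·(-12.9)/4 = -2.483 W m⁻².
Linearising σT⁴ gives d(σT⁴)/dT = 4σT_e³ = 5.264 W m⁻² per K.
ΔT₀ = ΔF/λ_P = -2.483/5.264 = -0.472 K.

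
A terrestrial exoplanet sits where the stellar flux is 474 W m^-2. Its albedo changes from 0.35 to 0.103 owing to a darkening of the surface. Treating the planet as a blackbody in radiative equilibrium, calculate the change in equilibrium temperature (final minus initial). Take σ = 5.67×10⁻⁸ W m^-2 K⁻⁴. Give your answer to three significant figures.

Before: T₁ = [474.0·0.65/(4σ)]^(1/4) = 192.0 K.
After:  T₂ = [474.0·0.897/(4σ)]^(1/4) = 208.1 K.
Change: 208.1 − 192.0 = 16.10 K.

16.1 K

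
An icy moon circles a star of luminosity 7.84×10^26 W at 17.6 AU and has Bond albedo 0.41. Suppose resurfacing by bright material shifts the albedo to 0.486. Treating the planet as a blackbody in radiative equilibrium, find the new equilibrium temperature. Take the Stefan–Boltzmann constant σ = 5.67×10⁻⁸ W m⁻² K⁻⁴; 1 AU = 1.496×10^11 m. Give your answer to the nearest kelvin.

d = 17.6 × 1.496×10^11 m = 2.633×10^12 m.
Spreading L over a sphere of radius d: S = 7.84×10^26/(4π·2.63×10^12²) = 8.999 W m⁻².
New equilibrium: T₂ = [(1−0.486)·8.999/(4σ)]^(1/4) = 67.20 K.

67 kelvin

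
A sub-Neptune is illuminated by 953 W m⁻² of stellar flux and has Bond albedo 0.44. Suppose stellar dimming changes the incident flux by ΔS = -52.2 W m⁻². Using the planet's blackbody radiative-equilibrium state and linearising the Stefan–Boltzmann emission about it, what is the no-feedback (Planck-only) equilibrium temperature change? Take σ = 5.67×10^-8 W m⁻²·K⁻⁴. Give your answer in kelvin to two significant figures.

Reference equilibrium: T_e = [S(1−α)/(4σ)]^(1/4) = 220.2 K.
TOA radiative forcing: ΔF = (1−α)ΔS/4 = 0.56·(-52.2)/4 = -7.308 W m⁻².
Linearising σT⁴ gives d(σT⁴)/dT = 4σT_e³ = 2.423 W m⁻² per K.
ΔT₀ = ΔF/λ_P = -7.308/2.423 = -3.02 K.

-3.0 K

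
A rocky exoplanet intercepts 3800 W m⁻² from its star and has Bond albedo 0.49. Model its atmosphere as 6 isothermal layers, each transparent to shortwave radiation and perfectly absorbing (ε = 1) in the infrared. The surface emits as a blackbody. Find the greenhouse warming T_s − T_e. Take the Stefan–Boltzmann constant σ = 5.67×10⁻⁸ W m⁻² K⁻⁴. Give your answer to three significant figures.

191 K

The effective emission temperature is T_e = [S(1−α)/(4σ)]^¼ = 304.0 K.
T_s = (N+1)^(1/4)·T_e = 494.5 K.
Warming: T_s − T_e = 190.5 K.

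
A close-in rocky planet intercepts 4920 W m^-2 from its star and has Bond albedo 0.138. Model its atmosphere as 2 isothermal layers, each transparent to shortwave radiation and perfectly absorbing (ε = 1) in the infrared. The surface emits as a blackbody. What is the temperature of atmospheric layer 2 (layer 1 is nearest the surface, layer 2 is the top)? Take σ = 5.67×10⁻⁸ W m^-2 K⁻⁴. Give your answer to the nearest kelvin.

Top-of-atmosphere balance: σT_e⁴ = S(1−α)/4 = 1060 W m^-2 → T_e = 369.8 K.
In the N-layer model, layer k (counted from the surface) has T_k = (N+1−k)^(1/4)·T_e.
T_2 = (1)^(1/4)·369.8 = 369.8 K.

370 kelvin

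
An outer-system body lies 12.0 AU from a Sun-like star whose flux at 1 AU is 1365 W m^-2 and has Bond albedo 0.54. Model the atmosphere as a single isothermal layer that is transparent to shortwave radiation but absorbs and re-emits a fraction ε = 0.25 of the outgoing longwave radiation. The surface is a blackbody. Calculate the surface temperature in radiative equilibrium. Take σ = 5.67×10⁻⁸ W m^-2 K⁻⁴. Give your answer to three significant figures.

Irradiance scales as 1/d², so S = 1365 W m^-2 × (1/12.0)² = 9.479 W m^-2.
At the top of the atmosphere, σT_e⁴ = S(1−α)/4 = 1.090 W m^-2, giving T_e = 66.22 K.
Surface balance with a leaky layer gives σT_s⁴ = σT_e⁴·2/(2−ε), so T_s = T_e·[2/(2−0.25)]^(1/4) = 68.47 K.

68.5 kelvin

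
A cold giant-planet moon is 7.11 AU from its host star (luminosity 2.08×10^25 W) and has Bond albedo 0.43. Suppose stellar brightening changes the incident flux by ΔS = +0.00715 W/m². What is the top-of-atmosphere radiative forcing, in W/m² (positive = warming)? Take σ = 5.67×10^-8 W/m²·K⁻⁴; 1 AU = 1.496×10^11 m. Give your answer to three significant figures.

0.00102 W/m²

Orbital distance: d = 7.11 AU = 1.064×10^12 m.
S = L/(4πd²) = 1.463 W/m².
Only a fraction (1−α) is absorbed and it's spread over 4πR², so ΔF = (1−α)ΔS/4 = 0.001019 W/m².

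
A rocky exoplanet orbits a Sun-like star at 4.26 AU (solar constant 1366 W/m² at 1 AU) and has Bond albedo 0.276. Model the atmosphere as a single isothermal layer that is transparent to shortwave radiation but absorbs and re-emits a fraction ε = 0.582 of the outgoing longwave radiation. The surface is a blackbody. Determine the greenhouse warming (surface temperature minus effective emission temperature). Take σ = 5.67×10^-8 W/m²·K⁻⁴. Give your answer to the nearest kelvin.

By the inverse-square law, S = 1366/4.26² = 75.27 W/m².
The planet radiates to space at T_e = [S(1−α)/(4σ)]^(1/4) = 124.5 K.
For a single slab of emissivity ε, T_s⁴ = 2T_e⁴/(2−ε); thus T_s = 124.5·(1.41)^(1/4) = 135.7 K.
The atmosphere warms the surface by 11.18 K.

11 kelvin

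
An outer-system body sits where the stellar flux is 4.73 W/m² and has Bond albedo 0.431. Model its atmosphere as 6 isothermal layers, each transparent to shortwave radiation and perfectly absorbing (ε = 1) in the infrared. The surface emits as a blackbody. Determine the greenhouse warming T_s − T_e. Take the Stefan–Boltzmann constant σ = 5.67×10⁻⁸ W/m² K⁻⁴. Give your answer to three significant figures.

OLR = S(1−α)/4 = 0.6728 W/m²; the top layer radiates at T_e = 58.69 K.
Surface: T_s = (7)^¼·T_e = 95.47 K.
So the greenhouse effect raises the surface by 95.47 − 58.69 = 36.78 K.

36.8 kelvin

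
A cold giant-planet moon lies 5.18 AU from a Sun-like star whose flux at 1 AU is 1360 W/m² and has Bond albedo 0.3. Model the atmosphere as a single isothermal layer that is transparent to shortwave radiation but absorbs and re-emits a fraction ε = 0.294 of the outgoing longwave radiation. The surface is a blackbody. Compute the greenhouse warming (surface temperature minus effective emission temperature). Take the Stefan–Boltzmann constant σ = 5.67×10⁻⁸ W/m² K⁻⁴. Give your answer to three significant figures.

4.53 K

Irradiance scales as 1/d², so S = 1360 W/m² × (1/5.18)² = 50.68 W/m².
Effective emission temperature (TOA balance): σT_e⁴ = S(1−α)/4 = 8.870 W/m² → T_e = 111.8 K.
Surface balance with a leaky layer gives σT_s⁴ = σT_e⁴·2/(2−ε), so T_s = T_e·[2/(2−0.294)]^(1/4) = 116.4 K.
The atmosphere warms the surface by 4.535 K.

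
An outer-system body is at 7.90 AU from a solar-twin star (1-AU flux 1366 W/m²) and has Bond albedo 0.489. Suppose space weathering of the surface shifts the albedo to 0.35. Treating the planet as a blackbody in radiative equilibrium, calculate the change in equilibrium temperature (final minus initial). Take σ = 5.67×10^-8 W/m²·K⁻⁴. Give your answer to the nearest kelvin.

Irradiance scales as 1/d², so S = 1366 W/m² × (1/7.90)² = 21.89 W/m².
Initial: T₁ = [S(1−0.489)/(4σ)]^(1/4) = 83.80 K.
Final:   T₂ = [S(1−0.35)/(4σ)]^(1/4) = 89.00 K.
Change: 89.00 − 83.80 = 5.195 K.

5 kelvin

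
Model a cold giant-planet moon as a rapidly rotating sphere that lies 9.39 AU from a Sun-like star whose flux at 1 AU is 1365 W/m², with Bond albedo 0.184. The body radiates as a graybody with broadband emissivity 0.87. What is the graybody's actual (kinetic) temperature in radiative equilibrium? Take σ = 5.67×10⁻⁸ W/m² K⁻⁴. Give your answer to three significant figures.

89.5 K

By the inverse-square law, S = 1365/9.39² = 15.48 W/m².
Absorbed flux (global mean): S(1−α)/4 = 15.48·0.816/4 = 3.158 W/m².
Equating to εσT⁴ with ε = 0.87: T = (3.158/0.87σ)^(1/4) = 89.45 K.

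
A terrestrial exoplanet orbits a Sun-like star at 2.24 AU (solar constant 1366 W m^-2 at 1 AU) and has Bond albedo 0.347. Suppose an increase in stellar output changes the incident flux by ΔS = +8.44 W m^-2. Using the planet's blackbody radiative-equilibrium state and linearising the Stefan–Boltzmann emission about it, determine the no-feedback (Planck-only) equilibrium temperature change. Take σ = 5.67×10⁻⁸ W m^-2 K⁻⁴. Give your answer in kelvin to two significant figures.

By the inverse-square law, S = 1366/2.24² = 272.2 W m^-2.
Unperturbed T_e = [272.2·(1−0.347)/(4σ)]^¼ = 167.3 K.
TOA radiative forcing: ΔF = (1−α)ΔS/4 = 0.653·(+8.44)/4 = 1.378 W m^-2.
The Planck feedback parameter is 4σT_e³ = 1.062 W m^-2/K.
Hence the no-feedback warming is ΔF/(4σT_e³) = 1.30 K.

1.3 kelvin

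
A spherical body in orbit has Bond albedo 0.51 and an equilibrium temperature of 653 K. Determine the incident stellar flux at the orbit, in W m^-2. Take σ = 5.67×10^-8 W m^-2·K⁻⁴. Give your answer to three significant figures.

From S(1−α)/4 = σT⁴: S = 4σT⁴/(1−α).
σT⁴ = 5.67×10⁻⁸·(653)⁴ = 10310 W m^-2.
So S = 4×10310/(1−0.51) = 84160 W m^-2.

84200 W m^-2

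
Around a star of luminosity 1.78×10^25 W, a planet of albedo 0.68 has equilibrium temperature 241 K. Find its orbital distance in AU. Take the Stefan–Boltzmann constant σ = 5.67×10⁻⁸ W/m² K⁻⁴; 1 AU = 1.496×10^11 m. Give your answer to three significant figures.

Required flux: S = 4σT⁴/(1−α) = 2391 W/m².
From L = 4πd²S, d = √(1.78×10^25/(4π·2391)) = 2.434×10^10 m = 0.1627 AU.

0.163 AU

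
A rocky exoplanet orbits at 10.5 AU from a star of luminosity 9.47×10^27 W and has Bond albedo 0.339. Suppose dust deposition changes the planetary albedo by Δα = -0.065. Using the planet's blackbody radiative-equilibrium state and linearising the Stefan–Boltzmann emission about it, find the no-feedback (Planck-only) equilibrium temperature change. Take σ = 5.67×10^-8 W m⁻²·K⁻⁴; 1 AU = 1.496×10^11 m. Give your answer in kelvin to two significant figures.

Orbital distance: d = 10.5 AU = 1.571×10^12 m.
S = L/(4πd²) = 305.4 W m⁻².
Reference equilibrium: T_e = [S(1−α)/(4σ)]^(1/4) = 172.7 K.
The change in absorbed flux is Δ[S(1−α)/4] = −SΔα/4 = 4.963 W m⁻².
Linearising σT⁴ gives d(σT⁴)/dT = 4σT_e³ = 1.169 W m⁻² per K.
Hence the no-feedback warming is ΔF/(4σT_e³) = 4.25 K.

4.2 K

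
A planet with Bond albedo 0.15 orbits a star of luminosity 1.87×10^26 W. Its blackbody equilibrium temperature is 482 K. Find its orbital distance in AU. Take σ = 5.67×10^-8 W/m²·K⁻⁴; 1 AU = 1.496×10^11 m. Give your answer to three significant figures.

0.215 AU

Required flux: S = 4σT⁴/(1−α) = 14400 W/m².
From L = 4πd²S, d = √(1.87×10^26/(4π·14400)) = 3.214×10^10 m = 0.2149 AU.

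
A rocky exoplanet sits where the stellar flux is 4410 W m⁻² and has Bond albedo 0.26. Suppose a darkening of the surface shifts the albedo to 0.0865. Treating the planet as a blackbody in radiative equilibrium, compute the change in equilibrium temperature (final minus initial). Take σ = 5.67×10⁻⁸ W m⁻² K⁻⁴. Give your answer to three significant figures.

Initial: T₁ = [S(1−0.26)/(4σ)]^(1/4) = 346.3 K.
After:  T₂ = [4410·0.913/(4σ)]^(1/4) = 365.1 K.
ΔT = T₂ − T₁ = 18.73 K.

18.7 K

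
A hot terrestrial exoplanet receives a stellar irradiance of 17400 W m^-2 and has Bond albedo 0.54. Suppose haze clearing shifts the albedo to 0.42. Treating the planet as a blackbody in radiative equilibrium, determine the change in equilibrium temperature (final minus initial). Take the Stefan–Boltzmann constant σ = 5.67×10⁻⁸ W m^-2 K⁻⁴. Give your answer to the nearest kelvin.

With α = 0.54, T₁ = 433.4 K.
With α = 0.42, T₂ = 459.3 K.
ΔT = T₂ − T₁ = 25.86 K.

26 K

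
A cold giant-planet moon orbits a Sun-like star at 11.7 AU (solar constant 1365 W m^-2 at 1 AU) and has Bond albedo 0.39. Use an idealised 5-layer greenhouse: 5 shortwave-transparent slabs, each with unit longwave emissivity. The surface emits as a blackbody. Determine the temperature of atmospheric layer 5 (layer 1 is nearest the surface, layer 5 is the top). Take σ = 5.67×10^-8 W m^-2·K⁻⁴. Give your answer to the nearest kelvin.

By the inverse-square law, S = 1365/11.7² = 9.972 W m^-2.
OLR = S(1−α)/4 = 1.521 W m^-2; the top layer radiates at T_e = 71.96 K.
Each opaque layer satisfies 2T_j⁴ = T_{j−1}⁴ + T_{j+1}⁴, giving T_k⁴ = (N+1−k)T_e⁴.
T_5 = (1)^(1/4)·71.96 = 71.96 K.

72 kelvin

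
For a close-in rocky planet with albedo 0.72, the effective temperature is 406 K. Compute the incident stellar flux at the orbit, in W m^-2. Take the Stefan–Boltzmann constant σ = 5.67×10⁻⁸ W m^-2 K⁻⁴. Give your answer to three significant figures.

22000 W m^-2

Invert the energy balance for S: S = 4σT⁴/(1−α).
σT⁴ = 5.67×10⁻⁸·(406)⁴ = 1541 W m^-2.
S = 4·1541/0.28 = 22010 W m^-2.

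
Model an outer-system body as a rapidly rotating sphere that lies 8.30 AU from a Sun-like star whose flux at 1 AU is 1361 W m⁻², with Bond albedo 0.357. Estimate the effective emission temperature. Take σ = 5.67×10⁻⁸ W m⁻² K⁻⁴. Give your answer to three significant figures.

Irradiance scales as 1/d², so S = 1361 W m⁻² × (1/8.30)² = 19.76 W m⁻².
Absorbed flux (global mean): S(1−α)/4 = 19.76·0.643/4 = 3.176 W m⁻².
In equilibrium σT⁴ equals this, so T = 86.51 K.

86.5 kelvin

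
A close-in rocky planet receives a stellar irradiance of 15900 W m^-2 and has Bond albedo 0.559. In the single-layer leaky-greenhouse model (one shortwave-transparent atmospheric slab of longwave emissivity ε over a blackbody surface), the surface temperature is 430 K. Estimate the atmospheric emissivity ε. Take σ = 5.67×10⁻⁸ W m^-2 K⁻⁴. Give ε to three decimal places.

0.191

TOA balance gives T_e = 419.3 K.
T_s⁴ = T_e⁴·2/(2−ε) → ε = 2 − 2(T_e/T_s)⁴ = 2 − 2·(419.3/430)⁴ = 0.1914.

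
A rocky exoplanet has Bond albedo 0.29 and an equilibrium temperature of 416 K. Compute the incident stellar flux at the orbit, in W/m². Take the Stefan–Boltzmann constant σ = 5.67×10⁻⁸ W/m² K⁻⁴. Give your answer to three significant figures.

9570 W/m²

From S(1−α)/4 = σT⁴: S = 4σT⁴/(1−α).
σT⁴ = 5.67×10⁻⁸·(416)⁴ = 1698 W/m².
So S = 4×1698/(1−0.29) = 9567 W/m².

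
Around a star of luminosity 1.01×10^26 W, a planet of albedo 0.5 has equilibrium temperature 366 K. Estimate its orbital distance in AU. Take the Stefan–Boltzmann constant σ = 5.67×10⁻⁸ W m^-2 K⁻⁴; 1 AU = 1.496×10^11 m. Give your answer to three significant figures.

0.210 AU

Required flux: S = 4σT⁴/(1−α) = 8139 W m^-2.
From L = 4πd²S, d = √(1.01×10^26/(4π·8139)) = 3.142×10^10 m = 0.2101 AU.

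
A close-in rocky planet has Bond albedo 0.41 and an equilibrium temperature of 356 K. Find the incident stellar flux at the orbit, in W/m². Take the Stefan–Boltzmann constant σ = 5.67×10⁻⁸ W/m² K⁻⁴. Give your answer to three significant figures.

From S(1−α)/4 = σT⁴: S = 4σT⁴/(1−α).
The emitted flux is σT⁴ = 910.7 W/m².
S = 4·910.7/0.59 = 6174 W/m².

6170 W/m²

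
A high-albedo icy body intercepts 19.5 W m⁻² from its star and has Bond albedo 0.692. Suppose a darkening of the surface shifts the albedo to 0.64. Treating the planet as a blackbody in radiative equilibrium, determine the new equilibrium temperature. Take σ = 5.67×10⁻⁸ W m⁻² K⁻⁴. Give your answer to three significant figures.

T₂ = [S(1−α₂)/(4σ)]^(1/4) = [19.50·0.36/(4σ)]^(1/4) = 74.59 K.

74.6 K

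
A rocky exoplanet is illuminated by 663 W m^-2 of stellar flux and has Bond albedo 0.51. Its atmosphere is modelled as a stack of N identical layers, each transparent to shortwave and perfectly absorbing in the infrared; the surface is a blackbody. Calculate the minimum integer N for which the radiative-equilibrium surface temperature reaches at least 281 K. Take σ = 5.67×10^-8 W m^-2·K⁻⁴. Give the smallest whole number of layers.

The effective emission temperature is T_e = [S(1−α)/(4σ)]^¼ = 194.5 K.
T_s = (N+1)^(1/4)·T_e ≥ 281 K requires N+1 ≥ (T_s/T_e)⁴ = (281/194.5)⁴ = 4.353.
So N ≥ 3.353; the smallest integer is N = 4.

4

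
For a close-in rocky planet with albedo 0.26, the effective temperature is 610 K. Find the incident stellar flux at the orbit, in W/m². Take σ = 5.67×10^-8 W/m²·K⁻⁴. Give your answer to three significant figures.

42400 W/m²

From S(1−α)/4 = σT⁴: S = 4σT⁴/(1−α).
The emitted flux is σT⁴ = 7851 W/m².
S = 4·7851/0.74 = 42440 W/m².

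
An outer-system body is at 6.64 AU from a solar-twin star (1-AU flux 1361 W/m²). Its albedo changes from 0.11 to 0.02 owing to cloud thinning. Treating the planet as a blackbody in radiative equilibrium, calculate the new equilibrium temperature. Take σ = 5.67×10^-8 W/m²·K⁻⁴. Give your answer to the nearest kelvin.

107 K

By the inverse-square law, S = 1361/6.64² = 30.87 W/m².
T₂ = [S(1−α₂)/(4σ)]^(1/4) = [30.87·0.98/(4σ)]^(1/4) = 107.5 K.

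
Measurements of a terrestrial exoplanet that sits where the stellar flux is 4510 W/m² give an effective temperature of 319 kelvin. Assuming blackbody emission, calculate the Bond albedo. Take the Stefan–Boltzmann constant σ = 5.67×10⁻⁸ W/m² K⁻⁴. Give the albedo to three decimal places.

From σT⁴ = S(1−α)/4 we invert for α: 1−α = 4σT⁴/S.
4σT⁴ = 4·5.67×10⁻⁸·(319)⁴ = 2349 W/m².
1−α = 2349/4510 = 0.5207, so α = 0.4793.

0.479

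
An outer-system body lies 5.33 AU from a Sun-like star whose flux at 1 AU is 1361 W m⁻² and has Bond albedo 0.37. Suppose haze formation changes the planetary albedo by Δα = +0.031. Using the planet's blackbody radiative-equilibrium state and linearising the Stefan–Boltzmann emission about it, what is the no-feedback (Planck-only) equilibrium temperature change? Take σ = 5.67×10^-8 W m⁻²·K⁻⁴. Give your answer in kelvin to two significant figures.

-1.3 K

Irradiance scales as 1/d², so S = 1361 W m⁻² × (1/5.33)² = 47.91 W m⁻².
Reference equilibrium: T_e = [S(1−α)/(4σ)]^(1/4) = 107.4 K.
ΔF = −(S/4)Δα = −(47.91/4)×(+0.031) = -0.3713 W m⁻².
Planck response: λ_P = 4σT_e³ = 4·5.67×10⁻⁸·(107.4)³ = 0.2810 W m⁻²/K.
ΔT₀ = ΔF/λ_P = -0.3713/0.2810 = -1.32 K.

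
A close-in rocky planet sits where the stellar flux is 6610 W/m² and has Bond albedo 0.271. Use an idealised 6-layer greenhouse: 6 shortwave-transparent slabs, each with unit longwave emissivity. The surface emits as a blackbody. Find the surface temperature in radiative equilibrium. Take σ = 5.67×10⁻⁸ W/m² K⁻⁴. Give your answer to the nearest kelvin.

621 K

OLR = S(1−α)/4 = 1205 W/m²; the top layer radiates at T_e = 381.8 K.
For an N-layer opaque stack, T_s⁴ = (N+1)T_e⁴, hence T_s = (7)^(1/4)×381.8 K = 621.0 K.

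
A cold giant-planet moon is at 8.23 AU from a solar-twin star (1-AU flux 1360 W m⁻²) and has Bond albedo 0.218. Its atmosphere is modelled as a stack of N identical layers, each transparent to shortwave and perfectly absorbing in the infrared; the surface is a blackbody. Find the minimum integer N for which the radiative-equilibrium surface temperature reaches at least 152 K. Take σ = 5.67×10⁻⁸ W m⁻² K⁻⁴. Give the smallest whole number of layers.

Flux at the orbit: S = 1360/(8.23)² = 20.08 W m⁻².
Top-of-atmosphere balance: σT_e⁴ = S(1−α)/4 = 3.925 W m⁻² → T_e = 91.22 K.
T_s = (N+1)^(1/4)·T_e ≥ 152 K requires N+1 ≥ (T_s/T_e)⁴ = (152/91.22)⁴ = 7.710.
Rounding up, N = 7.

7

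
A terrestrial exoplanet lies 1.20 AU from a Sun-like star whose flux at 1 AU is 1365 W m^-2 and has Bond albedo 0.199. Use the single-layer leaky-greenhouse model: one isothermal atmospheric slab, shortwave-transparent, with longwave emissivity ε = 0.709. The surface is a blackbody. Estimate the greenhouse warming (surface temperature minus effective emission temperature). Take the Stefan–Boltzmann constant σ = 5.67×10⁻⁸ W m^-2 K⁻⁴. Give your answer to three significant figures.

27.8 K

Irradiance scales as 1/d², so S = 1365 W m^-2 × (1/1.20)² = 947.9 W m^-2.
Effective emission temperature (TOA balance): σT_e⁴ = S(1−α)/4 = 189.8 W m^-2 → T_e = 240.5 K.
For a single slab of emissivity ε, T_s⁴ = 2T_e⁴/(2−ε); thus T_s = 240.5·(1.549)^(1/4) = 268.4 K.
The atmosphere warms the surface by 27.82 K.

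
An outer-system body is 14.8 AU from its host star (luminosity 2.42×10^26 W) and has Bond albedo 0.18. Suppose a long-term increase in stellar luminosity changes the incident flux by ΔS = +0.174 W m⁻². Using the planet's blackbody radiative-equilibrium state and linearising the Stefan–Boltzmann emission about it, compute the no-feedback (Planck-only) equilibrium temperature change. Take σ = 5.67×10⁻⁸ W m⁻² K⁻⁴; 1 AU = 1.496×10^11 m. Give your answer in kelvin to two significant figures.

0.68 kelvin

Orbital distance: d = 14.8 AU = 2.214×10^12 m.
S = L/(4πd²) = 3.928 W m⁻².
Unperturbed T_e = [3.928·(1−0.18)/(4σ)]^¼ = 61.39 K.
ΔF = Δ[S(1−α)]/4 = (1−0.18)·+0.174/4 = 0.03567 W m⁻².
The Planck feedback parameter is 4σT_e³ = 0.05247 W m⁻²/K.
ΔT₀ = ΔF/λ_P = 0.03567/0.05247 = 0.680 K.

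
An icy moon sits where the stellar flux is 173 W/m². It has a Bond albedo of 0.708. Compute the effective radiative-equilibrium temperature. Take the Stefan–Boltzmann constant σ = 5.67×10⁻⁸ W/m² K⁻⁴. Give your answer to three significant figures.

122 K

Averaging over the sphere, the absorbed flux is S(1−α)/4 = 12.63 W/m².
In equilibrium σT⁴ equals this, so T = 122.2 K.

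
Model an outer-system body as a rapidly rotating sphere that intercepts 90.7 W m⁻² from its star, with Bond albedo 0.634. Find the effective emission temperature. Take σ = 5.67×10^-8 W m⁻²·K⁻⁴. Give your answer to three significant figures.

The planet absorbs (1−α)S over its disc πR² and re-emits over 4πR², so the mean absorbed flux is (1−0.634)·90.70/4 = 8.299 W m⁻².
In equilibrium σT⁴ equals this, so T = 110.0 K.

110 K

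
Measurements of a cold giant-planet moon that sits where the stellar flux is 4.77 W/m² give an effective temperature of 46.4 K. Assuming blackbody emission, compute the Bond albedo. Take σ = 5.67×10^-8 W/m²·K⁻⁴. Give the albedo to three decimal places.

0.780

Energy balance: S(1−α)/4 = σT⁴, so 1−α = 4σT⁴/S.
4σT⁴ = 4·5.67×10⁻⁸·(46.4)⁴ = 1.051 W/m².
Hence α = 1 − 1.051/4.770 = 0.7796.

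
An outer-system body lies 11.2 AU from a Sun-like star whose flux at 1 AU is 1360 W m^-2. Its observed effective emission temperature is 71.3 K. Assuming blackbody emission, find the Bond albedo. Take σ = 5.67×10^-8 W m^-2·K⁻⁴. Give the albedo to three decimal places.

0.459

Irradiance scales as 1/d², so S = 1360 W m^-2 × (1/11.2)² = 10.84 W m^-2.
Rearranging the radiative balance, α = 1 − 4σT⁴/S.
σT⁴ = 1.465 W m^-2, so 4σT⁴ = 5.861 W m^-2.
Hence α = 1 − 5.861/10.84 = 0.4594.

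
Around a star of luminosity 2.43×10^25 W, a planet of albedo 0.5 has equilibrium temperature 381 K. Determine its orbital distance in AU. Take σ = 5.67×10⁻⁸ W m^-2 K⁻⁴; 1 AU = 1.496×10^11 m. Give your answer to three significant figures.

Energy balance gives S = 4σT⁴/(1−α) = 9558 W m^-2.
From L = 4πd²S, d = √(2.43×10^25/(4π·9558)) = 1.422×10^10 m = 0.09508 AU.

0.0951 AU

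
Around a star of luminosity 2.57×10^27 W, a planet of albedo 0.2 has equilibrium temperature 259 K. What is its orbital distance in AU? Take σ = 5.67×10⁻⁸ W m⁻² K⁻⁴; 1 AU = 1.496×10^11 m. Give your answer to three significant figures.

Required flux: S = 4σT⁴/(1−α) = 1276 W m⁻².
Then d = [L/(4πS)]^(1/2) = 4.004×10^11 m, i.e. 2.676 AU.

2.68 AU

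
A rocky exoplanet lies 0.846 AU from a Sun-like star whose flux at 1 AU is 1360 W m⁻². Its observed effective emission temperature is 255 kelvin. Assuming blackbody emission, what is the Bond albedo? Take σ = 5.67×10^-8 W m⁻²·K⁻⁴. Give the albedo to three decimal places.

Irradiance scales as 1/d², so S = 1360 W m⁻² × (1/0.846)² = 1900 W m⁻².
Energy balance: S(1−α)/4 = σT⁴, so 1−α = 4σT⁴/S.
σT⁴ = 239.7 W m⁻², so 4σT⁴ = 959.0 W m⁻².
Hence α = 1 − 959.0/1900 = 0.4953.

0.495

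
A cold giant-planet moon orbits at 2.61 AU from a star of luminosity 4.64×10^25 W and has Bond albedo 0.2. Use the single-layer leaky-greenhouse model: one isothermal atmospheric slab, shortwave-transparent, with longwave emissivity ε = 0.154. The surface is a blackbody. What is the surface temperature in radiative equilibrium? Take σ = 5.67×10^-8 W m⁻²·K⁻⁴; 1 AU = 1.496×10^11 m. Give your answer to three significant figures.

98.1 kelvin

d = 2.61 × 1.496×10^11 m = 3.905×10^11 m.
S = L/(4πd²) = 24.22 W m⁻².
The planet radiates to space at T_e = [S(1−α)/(4σ)]^(1/4) = 96.14 K.
Surface balance with a leaky layer gives σT_s⁴ = σT_e⁴·2/(2−ε), so T_s = T_e·[2/(2−0.154)]^(1/4) = 98.08 K.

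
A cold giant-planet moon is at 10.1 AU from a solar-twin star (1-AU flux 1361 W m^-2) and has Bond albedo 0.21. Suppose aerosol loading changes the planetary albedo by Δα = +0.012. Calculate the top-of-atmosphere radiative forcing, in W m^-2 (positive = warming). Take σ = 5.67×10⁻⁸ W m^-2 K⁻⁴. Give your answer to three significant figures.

-0.0400 W m^-2

Flux at the orbit: S = 1361/(10.1)² = 13.34 W m^-2.
ΔF = −(S/4)Δα = −(13.34/4)×(+0.012) = -0.04003 W m^-2.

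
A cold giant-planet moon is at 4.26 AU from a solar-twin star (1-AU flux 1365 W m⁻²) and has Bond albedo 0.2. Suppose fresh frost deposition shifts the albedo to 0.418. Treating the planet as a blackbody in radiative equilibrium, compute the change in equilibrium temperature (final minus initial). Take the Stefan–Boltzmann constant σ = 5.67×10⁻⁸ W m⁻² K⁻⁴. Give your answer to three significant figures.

-9.76 kelvin

Flux at the orbit: S = 1365/(4.26)² = 75.22 W m⁻².
With α = 0.2, T₁ = 127.6 K.
With α = 0.418, T₂ = 117.9 K.
Change: 117.9 − 127.6 = -9.758 K.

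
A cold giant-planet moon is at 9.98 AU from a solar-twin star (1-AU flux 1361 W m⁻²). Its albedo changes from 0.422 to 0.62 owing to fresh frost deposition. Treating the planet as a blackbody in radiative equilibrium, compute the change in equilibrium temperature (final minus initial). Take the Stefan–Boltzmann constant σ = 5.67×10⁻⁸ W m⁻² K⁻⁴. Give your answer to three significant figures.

-7.65 K

Irradiance scales as 1/d², so S = 1361 W m⁻² × (1/9.98)² = 13.66 W m⁻².
Before: T₁ = [13.66·0.578/(4σ)]^(1/4) = 76.82 K.
With α = 0.62, T₂ = 69.17 K.
ΔT = T₂ − T₁ = -7.647 K.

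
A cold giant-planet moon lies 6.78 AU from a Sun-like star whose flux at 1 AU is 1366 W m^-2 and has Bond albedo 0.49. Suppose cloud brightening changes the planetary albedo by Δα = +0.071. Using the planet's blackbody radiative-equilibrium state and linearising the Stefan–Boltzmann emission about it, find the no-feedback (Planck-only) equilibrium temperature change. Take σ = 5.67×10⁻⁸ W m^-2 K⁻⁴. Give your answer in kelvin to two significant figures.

-3.1 K

By the inverse-square law, S = 1366/6.78² = 29.72 W m^-2.
Reference equilibrium: T_e = [S(1−α)/(4σ)]^(1/4) = 90.41 K.
TOA radiative forcing: ΔF = −S·Δα/4 = −29.72·(+0.071)/4 = -0.5275 W m^-2.
Linearising σT⁴ gives d(σT⁴)/dT = 4σT_e³ = 0.1676 W m^-2 per K.
So ΔT₀ = -0.5275/0.1676 = -3.15 K.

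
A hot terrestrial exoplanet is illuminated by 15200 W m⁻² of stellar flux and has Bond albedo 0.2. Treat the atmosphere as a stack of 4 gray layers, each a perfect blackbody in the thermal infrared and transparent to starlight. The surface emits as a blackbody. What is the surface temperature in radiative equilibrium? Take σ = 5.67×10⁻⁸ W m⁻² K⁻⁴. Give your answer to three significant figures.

720 kelvin

OLR = S(1−α)/4 = 3040 W m⁻²; the top layer radiates at T_e = 481.2 K.
With N = 4 opaque layers, T_s = (N+1)^(1/4)·T_e = 5^(1/4)·481.2 = 719.6 K.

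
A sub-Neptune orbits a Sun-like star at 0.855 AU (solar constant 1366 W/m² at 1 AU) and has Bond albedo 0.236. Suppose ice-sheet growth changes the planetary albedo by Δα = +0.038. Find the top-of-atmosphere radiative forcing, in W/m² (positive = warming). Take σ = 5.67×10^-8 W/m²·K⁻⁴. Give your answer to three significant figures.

Flux at the orbit: S = 1366/(0.855)² = 1869 W/m².
ΔF = −(S/4)Δα = −(1869/4)×(+0.038) = -17.75 W/m².

-17.8 W/m²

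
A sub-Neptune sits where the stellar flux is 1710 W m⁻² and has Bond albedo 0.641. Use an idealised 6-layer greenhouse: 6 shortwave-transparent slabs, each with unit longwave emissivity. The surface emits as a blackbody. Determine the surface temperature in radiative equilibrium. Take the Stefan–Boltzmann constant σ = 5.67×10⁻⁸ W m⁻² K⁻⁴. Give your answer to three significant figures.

OLR = S(1−α)/4 = 153.5 W m⁻²; the top layer radiates at T_e = 228.1 K.
Layer-by-layer balance gives σT_s⁴ = (N+1)σT_e⁴, so T_s = 7^¼·228.1 = 371.0 K.

371 K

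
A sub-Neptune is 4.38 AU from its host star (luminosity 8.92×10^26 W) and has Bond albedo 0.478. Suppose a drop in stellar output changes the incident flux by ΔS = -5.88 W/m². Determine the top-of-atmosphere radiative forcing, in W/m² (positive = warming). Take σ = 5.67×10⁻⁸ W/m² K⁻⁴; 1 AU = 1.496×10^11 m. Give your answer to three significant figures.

-0.767 W/m²

Orbital distance: d = 4.38 AU = 6.552×10^11 m.
Spreading L over a sphere of radius d: S = 8.92×10^26/(4π·6.55×10^11²) = 165.3 W/m².
ΔF = Δ[S(1−α)]/4 = (1−0.478)·-5.88/4 = -0.7673 W/m².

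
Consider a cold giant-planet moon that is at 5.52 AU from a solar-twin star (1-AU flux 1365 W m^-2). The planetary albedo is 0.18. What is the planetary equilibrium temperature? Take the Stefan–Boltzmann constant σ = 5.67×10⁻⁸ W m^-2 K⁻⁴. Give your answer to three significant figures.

Irradiance scales as 1/d², so S = 1365 W m^-2 × (1/5.52)² = 44.80 W m^-2.
Absorbed flux (global mean): S(1−α)/4 = 44.80·0.82/4 = 9.184 W m^-2.
Set σT⁴ = 9.184 → T = (9.184/σ)^(1/4) = 112.8 K.

113 K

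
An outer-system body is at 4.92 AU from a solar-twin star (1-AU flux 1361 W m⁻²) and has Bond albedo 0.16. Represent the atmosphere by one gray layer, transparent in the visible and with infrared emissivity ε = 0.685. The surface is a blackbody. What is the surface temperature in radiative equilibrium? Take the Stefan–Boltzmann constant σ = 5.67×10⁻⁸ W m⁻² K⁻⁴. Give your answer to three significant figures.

Irradiance scales as 1/d², so S = 1361 W m⁻² × (1/4.92)² = 56.22 W m⁻².
The planet radiates to space at T_e = [S(1−α)/(4σ)]^(1/4) = 120.1 K.
For a single slab of emissivity ε, T_s⁴ = 2T_e⁴/(2−ε); thus T_s = 120.1·(1.521)^(1/4) = 133.4 K.

133 kelvin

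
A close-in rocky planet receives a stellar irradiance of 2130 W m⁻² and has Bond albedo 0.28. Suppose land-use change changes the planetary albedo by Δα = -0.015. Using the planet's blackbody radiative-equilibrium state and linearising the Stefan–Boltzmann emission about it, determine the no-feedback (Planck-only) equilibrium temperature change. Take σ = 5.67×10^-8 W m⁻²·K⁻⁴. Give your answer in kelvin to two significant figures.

1.5 kelvin

Unperturbed T_e = [2130·(1−0.28)/(4σ)]^¼ = 286.8 K.
ΔF = −(S/4)Δα = −(2130/4)×(-0.015) = 7.987 W m⁻².
The Planck feedback parameter is 4σT_e³ = 5.348 W m⁻²/K.
ΔT₀ = ΔF/λ_P = 7.987/5.348 = 1.49 K.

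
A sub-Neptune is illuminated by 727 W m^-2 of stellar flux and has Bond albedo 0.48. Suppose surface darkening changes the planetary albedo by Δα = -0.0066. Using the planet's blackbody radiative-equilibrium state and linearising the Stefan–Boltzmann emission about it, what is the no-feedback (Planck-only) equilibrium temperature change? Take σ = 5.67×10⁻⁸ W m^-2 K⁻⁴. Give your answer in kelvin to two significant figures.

Reference equilibrium: T_e = [S(1−α)/(4σ)]^(1/4) = 202.1 K.
ΔF = −(S/4)Δα = −(727.0/4)×(-0.0066) = 1.200 W m^-2.
Linearising σT⁴ gives d(σT⁴)/dT = 4σT_e³ = 1.871 W m^-2 per K.
ΔT₀ = ΔF/λ_P = 1.200/1.871 = 0.641 K.

0.64 kelvin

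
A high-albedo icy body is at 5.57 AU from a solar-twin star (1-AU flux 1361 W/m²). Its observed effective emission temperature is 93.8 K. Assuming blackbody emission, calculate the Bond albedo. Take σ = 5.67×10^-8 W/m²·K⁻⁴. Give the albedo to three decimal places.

Flux at the orbit: S = 1361/(5.57)² = 43.87 W/m².
From σT⁴ = S(1−α)/4 we invert for α: 1−α = 4σT⁴/S.
4σT⁴ = 4·5.67×10⁻⁸·(93.8)⁴ = 17.56 W/m².
1−α = 17.56/43.87 = 0.4002, so α = 0.5998.

0.600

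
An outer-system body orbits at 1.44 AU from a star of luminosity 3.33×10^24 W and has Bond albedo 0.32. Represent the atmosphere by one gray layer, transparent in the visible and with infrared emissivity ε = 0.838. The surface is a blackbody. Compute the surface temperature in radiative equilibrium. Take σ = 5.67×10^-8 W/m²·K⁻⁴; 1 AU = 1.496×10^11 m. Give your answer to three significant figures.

Orbital distance: d = 1.44 AU = 2.154×10^11 m.
Spreading L over a sphere of radius d: S = 3.33×10^24/(4π·2.15×10^11²) = 5.710 W/m².
Effective emission temperature (TOA balance): σT_e⁴ = S(1−α)/4 = 0.9707 W/m² → T_e = 64.32 K.
Surface balance with a leaky layer gives σT_s⁴ = σT_e⁴·2/(2−ε), so T_s = T_e·[2/(2−0.838)]^(1/4) = 73.68 K.

73.7 kelvin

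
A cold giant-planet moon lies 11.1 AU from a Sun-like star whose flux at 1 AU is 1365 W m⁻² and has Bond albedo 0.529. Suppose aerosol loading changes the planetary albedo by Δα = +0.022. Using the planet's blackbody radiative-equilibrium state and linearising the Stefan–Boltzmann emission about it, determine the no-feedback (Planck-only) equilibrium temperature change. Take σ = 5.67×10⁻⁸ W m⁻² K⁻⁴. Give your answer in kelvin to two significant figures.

-0.81 K

Flux at the orbit: S = 1365/(11.1)² = 11.08 W m⁻².
The baseline emission temperature is T_e = 69.26 K.
ΔF = −(S/4)Δα = −(11.08/4)×(+0.022) = -0.06093 W m⁻².
The Planck feedback parameter is 4σT_e³ = 0.07534 W m⁻²/K.
Hence the no-feedback warming is ΔF/(4σT_e³) = -0.809 K.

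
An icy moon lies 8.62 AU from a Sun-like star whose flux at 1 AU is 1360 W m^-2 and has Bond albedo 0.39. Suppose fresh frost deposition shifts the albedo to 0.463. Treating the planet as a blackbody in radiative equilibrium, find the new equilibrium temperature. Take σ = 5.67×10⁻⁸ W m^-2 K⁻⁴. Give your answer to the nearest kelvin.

By the inverse-square law, S = 1360/8.62² = 18.30 W m^-2.
With the new albedo, S(1−α₂)/4 = 2.457 W m^-2, so T₂ = 81.14 K.

81 kelvin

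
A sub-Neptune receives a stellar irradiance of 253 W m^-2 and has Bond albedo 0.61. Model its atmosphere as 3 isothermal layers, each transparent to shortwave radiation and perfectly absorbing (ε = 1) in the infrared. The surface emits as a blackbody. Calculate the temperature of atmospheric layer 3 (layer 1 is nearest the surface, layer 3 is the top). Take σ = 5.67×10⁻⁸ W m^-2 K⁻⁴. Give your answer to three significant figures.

Top-of-atmosphere balance: σT_e⁴ = S(1−α)/4 = 24.67 W m^-2 → T_e = 144.4 K.
Each opaque layer satisfies 2T_j⁴ = T_{j−1}⁴ + T_{j+1}⁴, giving T_k⁴ = (N+1−k)T_e⁴.
With k = 3: T_3 = (3+1−3)^¼·144.4 K = 144.4 K.

144 K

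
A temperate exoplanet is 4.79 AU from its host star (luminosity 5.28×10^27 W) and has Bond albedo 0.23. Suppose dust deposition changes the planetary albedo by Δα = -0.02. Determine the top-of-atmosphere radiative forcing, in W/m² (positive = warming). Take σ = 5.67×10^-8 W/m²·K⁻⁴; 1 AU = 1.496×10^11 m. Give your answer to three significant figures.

4.09 W/m²

Orbital distance: d = 4.79 AU = 7.166×10^11 m.
Spreading L over a sphere of radius d: S = 5.28×10^27/(4π·7.17×10^11²) = 818.3 W/m².
The change in absorbed flux is Δ[S(1−α)/4] = −SΔα/4 = 4.091 W/m².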